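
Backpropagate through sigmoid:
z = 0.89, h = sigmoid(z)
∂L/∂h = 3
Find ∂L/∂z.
∂L/∂z = 0.6191

σ(0.89) = 0.7089
σ'(0.89) = σ(0.89)(1 - σ(0.89)) = 0.7089 × 0.2911 = 0.2064
∂L/∂z = ∂L/∂h · σ'(z) = 3 × 0.2064 = 0.6191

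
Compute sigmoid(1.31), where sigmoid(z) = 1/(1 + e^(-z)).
0.7875

sigmoid(1.31) = 1/(1 + e^(-1.31)) = 1/(1 + 0.2698) = 0.7875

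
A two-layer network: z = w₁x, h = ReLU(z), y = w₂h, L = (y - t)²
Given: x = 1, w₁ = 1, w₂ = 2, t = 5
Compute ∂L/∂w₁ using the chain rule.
∂L/∂w₁ = -12

Forward pass:
z = w₁x = 1×1 = 1
h = ReLU(1) = 1
y = w₂h = 2×1 = 2

Backward pass:
∂L/∂y = 2(y - t) = 2(2 - 5) = -6
∂y/∂h = w₂ = 2
∂h/∂z = 1 (ReLU derivative)
∂z/∂w₁ = x = 1

∂L/∂w₁ = -6 × 2 × 1 × 1 = -12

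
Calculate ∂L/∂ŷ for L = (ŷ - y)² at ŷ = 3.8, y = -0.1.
∂L/∂ŷ = 7.8

∂L/∂ŷ = 2(ŷ - y) = 2(3.8 - -0.1) = 2(3.9) = 7.8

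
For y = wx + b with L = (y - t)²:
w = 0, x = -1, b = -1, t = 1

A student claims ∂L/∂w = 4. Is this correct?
Correct

y = (0)(-1) + -1 = -1
∂L/∂y = 2(y - t) = 2(-1 - 1) = -4
∂y/∂w = x = -1
∂L/∂w = -4 × -1 = 4

Claimed value: 4
Correct: The correct gradient is 4.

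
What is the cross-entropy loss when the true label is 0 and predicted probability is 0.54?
L = 0.7765

L = -0·log(0.54) - 1·log(0.46) = -log(0.46) = 0.7765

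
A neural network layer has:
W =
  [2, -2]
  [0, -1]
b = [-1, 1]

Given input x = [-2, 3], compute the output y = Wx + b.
y = [-11, -2]

Wx = [2×-2 + -2×3, 0×-2 + -1×3]
   = [-10, -3]
y = Wx + b = [-10 + -1, -3 + 1] = [-11, -2]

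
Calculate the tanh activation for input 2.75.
0.9919

tanh(2.75) = (e^(2.75) - e^(-2.75))/(e^(2.75) + e^(-2.75)) = 0.9919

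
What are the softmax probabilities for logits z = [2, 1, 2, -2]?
p = [0.4191, 0.1542, 0.4191, 0.0077]

exp(z) = [7.389, 2.718, 7.389, 0.1353]
Sum = 17.63
p = [0.4191, 0.1542, 0.4191, 0.0077]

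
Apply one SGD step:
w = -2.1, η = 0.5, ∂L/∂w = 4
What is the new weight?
w_new = -4.1

w_new = w - η·∂L/∂w = -2.1 - 0.5×(4) = -2.1 - (2) = -4.1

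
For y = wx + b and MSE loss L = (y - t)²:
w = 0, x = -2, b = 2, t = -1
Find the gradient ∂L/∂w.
∂L/∂w = -12

y = wx + b = (0)(-2) + 2 = 2
∂L/∂y = 2(y - t) = 2(2 - -1) = 6
∂y/∂w = x = -2
∂L/∂w = ∂L/∂y · ∂y/∂w = 6 × -2 = -12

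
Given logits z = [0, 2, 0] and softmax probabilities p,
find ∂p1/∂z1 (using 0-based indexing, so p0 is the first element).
∂p1/∂z1 = 0.1676

p = softmax(z) = [0.1065, 0.787, 0.1065]
p1 = 0.787

∂p1/∂z1 = p1(1 - p1) = 0.787 × (1 - 0.787) = 0.1676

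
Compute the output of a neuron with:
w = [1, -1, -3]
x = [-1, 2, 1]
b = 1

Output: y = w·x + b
y = -5

y = (1)(-1) + (-1)(2) + (-3)(1) + 1 = -5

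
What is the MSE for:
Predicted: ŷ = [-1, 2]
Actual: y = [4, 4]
MSE = 14.5

MSE = (1/2)((-1-4)² + (2-4)²) = (1/2)(25 + 4) = 14.5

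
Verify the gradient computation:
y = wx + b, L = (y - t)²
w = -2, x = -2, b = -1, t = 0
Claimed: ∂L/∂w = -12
Correct

y = (-2)(-2) + -1 = 3
∂L/∂y = 2(y - t) = 2(3 - 0) = 6
∂y/∂w = x = -2
∂L/∂w = 6 × -2 = -12

Claimed value: -12
Correct: The correct gradient is -12.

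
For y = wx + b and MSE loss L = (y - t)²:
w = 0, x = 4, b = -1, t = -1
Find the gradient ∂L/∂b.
∂L/∂b = 0

y = wx + b = (0)(4) + -1 = -1
∂L/∂y = 2(y - t) = 2(-1 - -1) = 0
∂y/∂b = 1
∂L/∂b = ∂L/∂y · ∂y/∂b = 0 × 1 = 0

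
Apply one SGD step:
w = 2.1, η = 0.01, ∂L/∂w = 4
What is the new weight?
w_new = 2.06

w_new = w - η·∂L/∂w = 2.1 - 0.01×(4) = 2.1 - (0.04) = 2.06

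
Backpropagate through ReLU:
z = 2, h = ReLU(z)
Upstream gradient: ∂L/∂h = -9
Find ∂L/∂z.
∂L/∂z = -9

h = ReLU(2) = 2
Since z > 0: ∂h/∂z = 1
∂L/∂z = ∂L/∂h · ∂h/∂z = -9 × 1 = -9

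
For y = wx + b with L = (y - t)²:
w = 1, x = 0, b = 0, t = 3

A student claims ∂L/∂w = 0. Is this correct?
Correct

y = (1)(0) + 0 = 0
∂L/∂y = 2(y - t) = 2(0 - 3) = -6
∂y/∂w = x = 0
∂L/∂w = -6 × 0 = 0

Claimed value: 0
Correct: The correct gradient is 0.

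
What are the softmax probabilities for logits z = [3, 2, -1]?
p = [0.7214, 0.2654, 0.0132]

exp(z) = [20.09, 7.389, 0.3679]
Sum = 27.84
p = [0.7214, 0.2654, 0.0132]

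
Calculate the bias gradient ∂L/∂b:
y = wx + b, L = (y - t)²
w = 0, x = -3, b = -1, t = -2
∂L/∂b = 2

y = wx + b = (0)(-3) + -1 = -1
∂L/∂y = 2(y - t) = 2(-1 - -2) = 2
∂y/∂b = 1
∂L/∂b = ∂L/∂y · ∂y/∂b = 2 × 1 = 2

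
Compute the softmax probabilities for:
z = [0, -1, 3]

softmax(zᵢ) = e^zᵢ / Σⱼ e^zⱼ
p = [0.0466, 0.0171, 0.9362]

exp(z) = [1, 0.3679, 20.09]
Sum = 21.45
p = [0.0466, 0.0171, 0.9362]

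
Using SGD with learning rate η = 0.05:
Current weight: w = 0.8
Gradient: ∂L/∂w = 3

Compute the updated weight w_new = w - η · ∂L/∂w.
w_new = 0.65

w_new = w - η·∂L/∂w = 0.8 - 0.05×(3) = 0.8 - (0.15) = 0.65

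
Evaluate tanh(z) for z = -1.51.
-0.9069

tanh(-1.51) = (e^(-1.51) - e^(1.51))/(e^(-1.51) + e^(1.51)) = -0.9069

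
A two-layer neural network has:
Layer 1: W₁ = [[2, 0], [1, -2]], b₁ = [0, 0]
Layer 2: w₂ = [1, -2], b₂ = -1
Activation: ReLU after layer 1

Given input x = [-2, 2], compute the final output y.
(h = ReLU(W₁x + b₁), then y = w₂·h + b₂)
y = -1

Layer 1 pre-activation: z₁ = [-4, -6]
After ReLU: h = [0, 0]
Layer 2 output: y = 1×0 + -2×0 + -1 = -1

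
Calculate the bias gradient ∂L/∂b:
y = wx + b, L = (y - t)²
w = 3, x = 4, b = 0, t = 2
∂L/∂b = 20

y = wx + b = (3)(4) + 0 = 12
∂L/∂y = 2(y - t) = 2(12 - 2) = 20
∂y/∂b = 1
∂L/∂b = ∂L/∂y · ∂y/∂b = 20 × 1 = 20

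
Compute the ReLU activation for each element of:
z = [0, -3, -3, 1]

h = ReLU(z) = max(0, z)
h = [0, 0, 0, 1]

ReLU applied element-wise: max(0,0)=0, max(0,-3)=0, max(0,-3)=0, max(0,1)=1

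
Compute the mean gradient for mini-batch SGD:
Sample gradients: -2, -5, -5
Average gradient = -4

Average = (1/3)(-2 + -5 + -5) = -12/3 = -4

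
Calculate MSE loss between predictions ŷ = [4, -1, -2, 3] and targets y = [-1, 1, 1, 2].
MSE = 9.75

MSE = (1/4)((4--1)² + (-1-1)² + (-2-1)² + (3-2)²) = (1/4)(25 + 4 + 9 + 1) = 9.75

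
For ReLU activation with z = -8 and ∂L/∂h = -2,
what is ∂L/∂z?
∂L/∂z = 0

h = ReLU(-8) = 0
Since z < 0: ∂h/∂z = 0
∂L/∂z = ∂L/∂h · ∂h/∂z = -2 × 0 = 0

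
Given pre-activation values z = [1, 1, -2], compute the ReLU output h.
h = [1, 1, 0]

ReLU applied element-wise: max(0,1)=1, max(0,1)=1, max(0,-2)=0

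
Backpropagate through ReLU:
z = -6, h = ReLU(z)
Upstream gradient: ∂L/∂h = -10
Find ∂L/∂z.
∂L/∂z = 0

h = ReLU(-6) = 0
Since z < 0: ∂h/∂z = 0
∂L/∂z = ∂L/∂h · ∂h/∂z = -10 × 0 = 0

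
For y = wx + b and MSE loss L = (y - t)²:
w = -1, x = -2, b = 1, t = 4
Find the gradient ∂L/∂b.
∂L/∂b = -2

y = wx + b = (-1)(-2) + 1 = 3
∂L/∂y = 2(y - t) = 2(3 - 4) = -2
∂y/∂b = 1
∂L/∂b = ∂L/∂y · ∂y/∂b = -2 × 1 = -2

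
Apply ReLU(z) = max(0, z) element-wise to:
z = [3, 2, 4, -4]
h = [3, 2, 4, 0]

ReLU applied element-wise: max(0,3)=3, max(0,2)=2, max(0,4)=4, max(0,-4)=0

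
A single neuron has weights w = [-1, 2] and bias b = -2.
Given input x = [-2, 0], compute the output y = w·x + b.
y = 0

y = (-1)(-2) + (2)(0) + -2 = 0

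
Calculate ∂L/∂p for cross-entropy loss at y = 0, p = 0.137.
∂L/∂p = 1.159

∂L/∂p = -y/p + (1-y)/(1-p) = 0 + 1/0.863 = 1.159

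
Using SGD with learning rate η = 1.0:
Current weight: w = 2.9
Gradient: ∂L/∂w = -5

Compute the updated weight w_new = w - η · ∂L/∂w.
w_new = 7.9

w_new = w - η·∂L/∂w = 2.9 - 1.0×(-5) = 2.9 - (-5) = 7.9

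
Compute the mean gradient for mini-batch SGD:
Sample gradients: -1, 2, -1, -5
Average gradient = -1.25

Average = (1/4)(-1 + 2 + -1 + -5) = -5/4 = -1.25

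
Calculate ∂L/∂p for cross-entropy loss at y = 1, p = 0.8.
∂L/∂p = -1.25

∂L/∂p = -y/p + (1-y)/(1-p) = -1/0.8 + 0 = -1.25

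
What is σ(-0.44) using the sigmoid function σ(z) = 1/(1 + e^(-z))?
0.3917

sigmoid(-0.44) = 1/(1 + e^(0.44)) = 1/(1 + 1.553) = 0.3917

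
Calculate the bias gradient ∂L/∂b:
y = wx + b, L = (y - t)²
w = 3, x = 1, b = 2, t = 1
∂L/∂b = 8

y = wx + b = (3)(1) + 2 = 5
∂L/∂y = 2(y - t) = 2(5 - 1) = 8
∂y/∂b = 1
∂L/∂b = ∂L/∂y · ∂y/∂b = 8 × 1 = 8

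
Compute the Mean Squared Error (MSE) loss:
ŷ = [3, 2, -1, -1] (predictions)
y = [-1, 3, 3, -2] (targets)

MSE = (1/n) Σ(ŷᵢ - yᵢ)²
MSE = 8.5

MSE = (1/4)((3--1)² + (2-3)² + (-1-3)² + (-1--2)²) = (1/4)(16 + 1 + 16 + 1) = 8.5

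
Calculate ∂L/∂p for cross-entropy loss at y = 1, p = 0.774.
∂L/∂p = -1.292

∂L/∂p = -y/p + (1-y)/(1-p) = -1/0.774 + 0 = -1.292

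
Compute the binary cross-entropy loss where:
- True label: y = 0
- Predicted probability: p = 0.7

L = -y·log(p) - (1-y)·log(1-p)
L = 1.204

L = -0·log(0.7) - 1·log(0.3) = -log(0.3) = 1.204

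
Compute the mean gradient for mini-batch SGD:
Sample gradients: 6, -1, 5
Average gradient = 3.333

Average = (1/3)(6 + -1 + 5) = 10/3 = 3.333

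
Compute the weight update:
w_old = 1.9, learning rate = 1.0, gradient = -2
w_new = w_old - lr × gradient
w_new = 3.9

w_new = w - η·∂L/∂w = 1.9 - 1.0×(-2) = 1.9 - (-2) = 3.9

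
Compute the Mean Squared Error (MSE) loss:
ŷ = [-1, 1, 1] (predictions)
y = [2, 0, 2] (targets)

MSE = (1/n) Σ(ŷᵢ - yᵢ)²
MSE = 3.667

MSE = (1/3)((-1-2)² + (1-0)² + (1-2)²) = (1/3)(9 + 1 + 1) = 3.667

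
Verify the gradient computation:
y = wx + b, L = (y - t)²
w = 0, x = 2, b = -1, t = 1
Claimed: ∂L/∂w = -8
Correct

y = (0)(2) + -1 = -1
∂L/∂y = 2(y - t) = 2(-1 - 1) = -4
∂y/∂w = x = 2
∂L/∂w = -4 × 2 = -8

Claimed value: -8
Correct: The correct gradient is -8.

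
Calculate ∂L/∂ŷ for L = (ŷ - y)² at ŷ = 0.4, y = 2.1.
∂L/∂ŷ = -3.4

∂L/∂ŷ = 2(ŷ - y) = 2(0.4 - 2.1) = 2(-1.7) = -3.4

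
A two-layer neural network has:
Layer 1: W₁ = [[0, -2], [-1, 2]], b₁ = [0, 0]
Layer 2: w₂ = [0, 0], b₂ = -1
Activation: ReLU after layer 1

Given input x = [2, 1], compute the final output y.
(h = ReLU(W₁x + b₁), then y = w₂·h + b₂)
y = -1

Layer 1 pre-activation: z₁ = [-2, 0]
After ReLU: h = [0, 0]
Layer 2 output: y = 0×0 + 0×0 + -1 = -1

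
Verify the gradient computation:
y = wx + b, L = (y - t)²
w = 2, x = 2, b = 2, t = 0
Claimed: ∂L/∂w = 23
Incorrect

y = (2)(2) + 2 = 6
∂L/∂y = 2(y - t) = 2(6 - 0) = 12
∂y/∂w = x = 2
∂L/∂w = 12 × 2 = 24

Claimed value: 23
Incorrect: The correct gradient is 24.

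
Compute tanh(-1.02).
-0.7699

tanh(-1.02) = (e^(-1.02) - e^(1.02))/(e^(-1.02) + e^(1.02)) = -0.7699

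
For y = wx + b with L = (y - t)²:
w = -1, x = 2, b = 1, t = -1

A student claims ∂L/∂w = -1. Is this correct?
Incorrect

y = (-1)(2) + 1 = -1
∂L/∂y = 2(y - t) = 2(-1 - -1) = 0
∂y/∂w = x = 2
∂L/∂w = 0 × 2 = 0

Claimed value: -1
Incorrect: The correct gradient is 0.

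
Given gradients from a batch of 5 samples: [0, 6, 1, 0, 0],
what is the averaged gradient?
Average gradient = 1.4

Average = (1/5)(0 + 6 + 1 + 0 + 0) = 7/5 = 1.4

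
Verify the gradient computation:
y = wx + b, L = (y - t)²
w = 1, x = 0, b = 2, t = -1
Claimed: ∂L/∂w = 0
Correct

y = (1)(0) + 2 = 2
∂L/∂y = 2(y - t) = 2(2 - -1) = 6
∂y/∂w = x = 0
∂L/∂w = 6 × 0 = 0

Claimed value: 0
Correct: The correct gradient is 0.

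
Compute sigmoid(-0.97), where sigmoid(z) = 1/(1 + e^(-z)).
0.2749

sigmoid(-0.97) = 1/(1 + e^(0.97)) = 1/(1 + 2.638) = 0.2749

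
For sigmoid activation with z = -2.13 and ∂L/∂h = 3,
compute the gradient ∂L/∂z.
∂L/∂z = 0.2848

σ(-2.13) = 0.1062
σ'(-2.13) = σ(-2.13)(1 - σ(-2.13)) = 0.1062 × 0.8938 = 0.09493
∂L/∂z = ∂L/∂h · σ'(z) = 3 × 0.09493 = 0.2848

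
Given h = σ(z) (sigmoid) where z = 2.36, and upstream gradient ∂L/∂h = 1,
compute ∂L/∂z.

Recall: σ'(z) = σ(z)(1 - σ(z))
∂L/∂z = 0.07883

σ(2.36) = 0.9137
σ'(2.36) = σ(2.36)(1 - σ(2.36)) = 0.9137 × 0.08627 = 0.07883
∂L/∂z = ∂L/∂h · σ'(z) = 1 × 0.07883 = 0.07883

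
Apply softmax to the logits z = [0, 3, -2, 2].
p = [0.035, 0.702, 0.0047, 0.2583]

exp(z) = [1, 20.09, 0.1353, 7.389]
Sum = 28.61
p = [0.035, 0.702, 0.0047, 0.2583]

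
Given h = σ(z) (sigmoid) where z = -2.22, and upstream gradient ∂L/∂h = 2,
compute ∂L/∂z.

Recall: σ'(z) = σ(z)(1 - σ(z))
∂L/∂z = 0.1767

σ(-2.22) = 0.09797
σ'(-2.22) = σ(-2.22)(1 - σ(-2.22)) = 0.09797 × 0.902 = 0.08837
∂L/∂z = ∂L/∂h · σ'(z) = 2 × 0.08837 = 0.1767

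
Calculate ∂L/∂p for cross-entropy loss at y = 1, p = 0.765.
∂L/∂p = -1.307

∂L/∂p = -y/p + (1-y)/(1-p) = -1/0.765 + 0 = -1.307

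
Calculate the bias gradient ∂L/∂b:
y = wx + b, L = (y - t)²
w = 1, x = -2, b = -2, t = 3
∂L/∂b = -14

y = wx + b = (1)(-2) + -2 = -4
∂L/∂y = 2(y - t) = 2(-4 - 3) = -14
∂y/∂b = 1
∂L/∂b = ∂L/∂y · ∂y/∂b = -14 × 1 = -14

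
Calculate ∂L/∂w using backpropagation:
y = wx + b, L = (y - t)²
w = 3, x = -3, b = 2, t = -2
∂L/∂w = 30

y = wx + b = (3)(-3) + 2 = -7
∂L/∂y = 2(y - t) = 2(-7 - -2) = -10
∂y/∂w = x = -3
∂L/∂w = ∂L/∂y · ∂y/∂w = -10 × -3 = 30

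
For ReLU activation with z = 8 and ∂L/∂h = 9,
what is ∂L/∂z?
∂L/∂z = 9

h = ReLU(8) = 8
Since z > 0: ∂h/∂z = 1
∂L/∂z = ∂L/∂h · ∂h/∂z = 9 × 1 = 9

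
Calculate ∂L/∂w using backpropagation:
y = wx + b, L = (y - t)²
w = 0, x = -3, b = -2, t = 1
∂L/∂w = 18

y = wx + b = (0)(-3) + -2 = -2
∂L/∂y = 2(y - t) = 2(-2 - 1) = -6
∂y/∂w = x = -3
∂L/∂w = ∂L/∂y · ∂y/∂w = -6 × -3 = 18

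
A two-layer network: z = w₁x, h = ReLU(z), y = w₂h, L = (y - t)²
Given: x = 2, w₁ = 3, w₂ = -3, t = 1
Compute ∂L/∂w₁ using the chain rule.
∂L/∂w₁ = 228

Forward pass:
z = w₁x = 3×2 = 6
h = ReLU(6) = 6
y = w₂h = -3×6 = -18

Backward pass:
∂L/∂y = 2(y - t) = 2(-18 - 1) = -38
∂y/∂h = w₂ = -3
∂h/∂z = 1 (ReLU derivative)
∂z/∂w₁ = x = 2

∂L/∂w₁ = -38 × -3 × 1 × 2 = 228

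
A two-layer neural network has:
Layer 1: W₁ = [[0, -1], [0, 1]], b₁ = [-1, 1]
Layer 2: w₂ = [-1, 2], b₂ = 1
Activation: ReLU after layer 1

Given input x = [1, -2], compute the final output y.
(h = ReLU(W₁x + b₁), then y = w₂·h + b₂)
y = 0

Layer 1 pre-activation: z₁ = [1, -1]
After ReLU: h = [1, 0]
Layer 2 output: y = -1×1 + 2×0 + 1 = 0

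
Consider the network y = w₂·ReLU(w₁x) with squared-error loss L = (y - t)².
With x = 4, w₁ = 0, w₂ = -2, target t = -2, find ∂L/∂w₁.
∂L/∂w₁ = 0

Forward pass:
z = w₁x = 0×4 = 0
h = ReLU(0) = 0
y = w₂h = -2×0 = 0

Backward pass:
∂L/∂y = 2(y - t) = 2(0 - -2) = 4
∂y/∂h = w₂ = -2
∂h/∂z = 0 (ReLU derivative)
∂z/∂w₁ = x = 4

∂L/∂w₁ = 4 × -2 × 0 × 4 = 0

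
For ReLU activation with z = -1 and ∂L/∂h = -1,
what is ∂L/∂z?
∂L/∂z = 0

h = ReLU(-1) = 0
Since z < 0: ∂h/∂z = 0
∂L/∂z = ∂L/∂h · ∂h/∂z = -1 × 0 = 0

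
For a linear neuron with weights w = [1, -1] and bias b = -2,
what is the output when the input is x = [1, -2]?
y = 1

y = (1)(1) + (-1)(-2) + -2 = 1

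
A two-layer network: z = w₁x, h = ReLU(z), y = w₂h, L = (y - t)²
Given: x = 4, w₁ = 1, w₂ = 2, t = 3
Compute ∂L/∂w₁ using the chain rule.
∂L/∂w₁ = 80

Forward pass:
z = w₁x = 1×4 = 4
h = ReLU(4) = 4
y = w₂h = 2×4 = 8

Backward pass:
∂L/∂y = 2(y - t) = 2(8 - 3) = 10
∂y/∂h = w₂ = 2
∂h/∂z = 1 (ReLU derivative)
∂z/∂w₁ = x = 4

∂L/∂w₁ = 10 × 2 × 1 × 4 = 80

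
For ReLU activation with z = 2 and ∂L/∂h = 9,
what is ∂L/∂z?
∂L/∂z = 9

h = ReLU(2) = 2
Since z > 0: ∂h/∂z = 1
∂L/∂z = ∂L/∂h · ∂h/∂z = 9 × 1 = 9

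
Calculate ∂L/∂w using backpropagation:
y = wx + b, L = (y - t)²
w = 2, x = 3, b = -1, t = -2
∂L/∂w = 42

y = wx + b = (2)(3) + -1 = 5
∂L/∂y = 2(y - t) = 2(5 - -2) = 14
∂y/∂w = x = 3
∂L/∂w = ∂L/∂y · ∂y/∂w = 14 × 3 = 42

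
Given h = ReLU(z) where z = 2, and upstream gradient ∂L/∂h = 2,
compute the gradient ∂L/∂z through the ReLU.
∂L/∂z = 2

h = ReLU(2) = 2
Since z > 0: ∂h/∂z = 1
∂L/∂z = ∂L/∂h · ∂h/∂z = 2 × 1 = 2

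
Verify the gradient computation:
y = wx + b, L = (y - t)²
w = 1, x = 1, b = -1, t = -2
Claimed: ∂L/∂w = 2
Incorrect

y = (1)(1) + -1 = 0
∂L/∂y = 2(y - t) = 2(0 - -2) = 4
∂y/∂w = x = 1
∂L/∂w = 4 × 1 = 4

Claimed value: 2
Incorrect: The correct gradient is 4.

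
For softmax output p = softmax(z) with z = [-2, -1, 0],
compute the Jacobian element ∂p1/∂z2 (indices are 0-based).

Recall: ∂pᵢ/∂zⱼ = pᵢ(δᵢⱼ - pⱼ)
∂p1/∂z2 = -0.1628

p = softmax(z) = [0.09003, 0.2447, 0.6652]
p1 = 0.2447, p2 = 0.6652

∂p1/∂z2 = -p1 × p2 = -0.2447 × 0.6652 = -0.1628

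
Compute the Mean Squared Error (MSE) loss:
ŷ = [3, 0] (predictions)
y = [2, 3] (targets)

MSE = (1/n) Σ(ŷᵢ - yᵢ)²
MSE = 5

MSE = (1/2)((3-2)² + (0-3)²) = (1/2)(1 + 9) = 5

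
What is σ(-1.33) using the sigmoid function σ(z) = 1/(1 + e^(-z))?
0.2092

sigmoid(-1.33) = 1/(1 + e^(1.33)) = 1/(1 + 3.781) = 0.2092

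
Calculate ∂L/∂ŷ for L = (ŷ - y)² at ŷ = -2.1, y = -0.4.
∂L/∂ŷ = -3.4

∂L/∂ŷ = 2(ŷ - y) = 2(-2.1 - -0.4) = 2(-1.7) = -3.4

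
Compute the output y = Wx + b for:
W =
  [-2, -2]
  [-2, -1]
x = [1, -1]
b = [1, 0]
y = [1, -1]

Wx = [-2×1 + -2×-1, -2×1 + -1×-1]
   = [0, -1]
y = Wx + b = [0 + 1, -1 + 0] = [1, -1]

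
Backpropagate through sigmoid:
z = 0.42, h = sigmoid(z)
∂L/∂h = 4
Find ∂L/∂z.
∂L/∂z = 0.9572

σ(0.42) = 0.6035
σ'(0.42) = σ(0.42)(1 - σ(0.42)) = 0.6035 × 0.3965 = 0.2393
∂L/∂z = ∂L/∂h · σ'(z) = 4 × 0.2393 = 0.9572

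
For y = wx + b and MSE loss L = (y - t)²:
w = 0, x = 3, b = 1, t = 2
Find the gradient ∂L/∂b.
∂L/∂b = -2

y = wx + b = (0)(3) + 1 = 1
∂L/∂y = 2(y - t) = 2(1 - 2) = -2
∂y/∂b = 1
∂L/∂b = ∂L/∂y · ∂y/∂b = -2 × 1 = -2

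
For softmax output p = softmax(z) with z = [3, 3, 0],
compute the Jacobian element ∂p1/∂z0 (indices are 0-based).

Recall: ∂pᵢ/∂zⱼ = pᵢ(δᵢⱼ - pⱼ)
∂p1/∂z0 = -0.238

p = softmax(z) = [0.4879, 0.4879, 0.02429]
p1 = 0.4879, p0 = 0.4879

∂p1/∂z0 = -p1 × p0 = -0.4879 × 0.4879 = -0.238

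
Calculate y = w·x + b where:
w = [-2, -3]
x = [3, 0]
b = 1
y = -5

y = (-2)(3) + (-3)(0) + 1 = -5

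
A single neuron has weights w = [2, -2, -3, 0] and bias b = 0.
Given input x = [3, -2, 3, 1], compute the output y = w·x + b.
y = 1

y = (2)(3) + (-2)(-2) + (-3)(3) + (0)(1) + 0 = 1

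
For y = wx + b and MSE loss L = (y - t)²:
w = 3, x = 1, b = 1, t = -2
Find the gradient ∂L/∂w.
∂L/∂w = 12

y = wx + b = (3)(1) + 1 = 4
∂L/∂y = 2(y - t) = 2(4 - -2) = 12
∂y/∂w = x = 1
∂L/∂w = ∂L/∂y · ∂y/∂w = 12 × 1 = 12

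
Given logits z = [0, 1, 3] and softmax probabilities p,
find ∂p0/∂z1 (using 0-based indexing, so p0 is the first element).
∂p0/∂z1 = -0.004797

p = softmax(z) = [0.04201, 0.1142, 0.8438]
p0 = 0.04201, p1 = 0.1142

∂p0/∂z1 = -p0 × p1 = -0.04201 × 0.1142 = -0.004797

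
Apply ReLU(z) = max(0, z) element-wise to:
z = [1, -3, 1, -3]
h = [1, 0, 1, 0]

ReLU applied element-wise: max(0,1)=1, max(0,-3)=0, max(0,1)=1, max(0,-3)=0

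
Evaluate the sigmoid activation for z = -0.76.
0.3186

sigmoid(-0.76) = 1/(1 + e^(0.76)) = 1/(1 + 2.138) = 0.3186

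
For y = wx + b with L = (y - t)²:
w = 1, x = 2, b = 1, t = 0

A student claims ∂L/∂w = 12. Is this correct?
Correct

y = (1)(2) + 1 = 3
∂L/∂y = 2(y - t) = 2(3 - 0) = 6
∂y/∂w = x = 2
∂L/∂w = 6 × 2 = 12

Claimed value: 12
Correct: The correct gradient is 12.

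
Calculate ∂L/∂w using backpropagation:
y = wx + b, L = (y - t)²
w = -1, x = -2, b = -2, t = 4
∂L/∂w = 16

y = wx + b = (-1)(-2) + -2 = 0
∂L/∂y = 2(y - t) = 2(0 - 4) = -8
∂y/∂w = x = -2
∂L/∂w = ∂L/∂y · ∂y/∂w = -8 × -2 = 16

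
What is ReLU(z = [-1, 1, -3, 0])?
h = [0, 1, 0, 0]

ReLU applied element-wise: max(0,-1)=0, max(0,1)=1, max(0,-3)=0, max(0,0)=0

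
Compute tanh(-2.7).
-0.991

tanh(-2.7) = (e^(-2.7) - e^(2.7))/(e^(-2.7) + e^(2.7)) = -0.991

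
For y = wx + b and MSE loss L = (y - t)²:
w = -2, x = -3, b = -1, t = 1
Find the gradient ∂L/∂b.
∂L/∂b = 8

y = wx + b = (-2)(-3) + -1 = 5
∂L/∂y = 2(y - t) = 2(5 - 1) = 8
∂y/∂b = 1
∂L/∂b = ∂L/∂y · ∂y/∂b = 8 × 1 = 8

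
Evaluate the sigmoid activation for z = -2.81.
0.05679

sigmoid(-2.81) = 1/(1 + e^(2.81)) = 1/(1 + 16.61) = 0.05679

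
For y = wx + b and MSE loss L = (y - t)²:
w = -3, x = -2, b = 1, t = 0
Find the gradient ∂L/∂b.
∂L/∂b = 14

y = wx + b = (-3)(-2) + 1 = 7
∂L/∂y = 2(y - t) = 2(7 - 0) = 14
∂y/∂b = 1
∂L/∂b = ∂L/∂y · ∂y/∂b = 14 × 1 = 14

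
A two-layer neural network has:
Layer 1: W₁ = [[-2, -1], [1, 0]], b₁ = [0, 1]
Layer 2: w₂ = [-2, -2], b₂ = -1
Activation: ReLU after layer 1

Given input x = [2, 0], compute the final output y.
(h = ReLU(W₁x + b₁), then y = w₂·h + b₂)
y = -7

Layer 1 pre-activation: z₁ = [-4, 3]
After ReLU: h = [0, 3]
Layer 2 output: y = -2×0 + -2×3 + -1 = -7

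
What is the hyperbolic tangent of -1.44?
-0.8937

tanh(-1.44) = (e^(-1.44) - e^(1.44))/(e^(-1.44) + e^(1.44)) = -0.8937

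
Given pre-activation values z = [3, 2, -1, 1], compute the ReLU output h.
h = [3, 2, 0, 1]

ReLU applied element-wise: max(0,3)=3, max(0,2)=2, max(0,-1)=0, max(0,1)=1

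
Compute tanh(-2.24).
-0.9776

tanh(-2.24) = (e^(-2.24) - e^(2.24))/(e^(-2.24) + e^(2.24)) = -0.9776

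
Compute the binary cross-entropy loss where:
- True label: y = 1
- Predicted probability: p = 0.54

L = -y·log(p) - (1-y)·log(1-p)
L = 0.6162

L = -1·log(0.54) - 0·log(0.46) = -log(0.54) = 0.6162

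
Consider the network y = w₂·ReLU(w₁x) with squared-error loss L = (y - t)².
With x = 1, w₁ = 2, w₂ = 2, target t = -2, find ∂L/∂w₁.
∂L/∂w₁ = 24

Forward pass:
z = w₁x = 2×1 = 2
h = ReLU(2) = 2
y = w₂h = 2×2 = 4

Backward pass:
∂L/∂y = 2(y - t) = 2(4 - -2) = 12
∂y/∂h = w₂ = 2
∂h/∂z = 1 (ReLU derivative)
∂z/∂w₁ = x = 1

∂L/∂w₁ = 12 × 2 × 1 × 1 = 24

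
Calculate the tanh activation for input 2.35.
0.982

tanh(2.35) = (e^(2.35) - e^(-2.35))/(e^(2.35) + e^(-2.35)) = 0.982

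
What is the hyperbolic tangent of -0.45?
-0.4219

tanh(-0.45) = (e^(-0.45) - e^(0.45))/(e^(-0.45) + e^(0.45)) = -0.4219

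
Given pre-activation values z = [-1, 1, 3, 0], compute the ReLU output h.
h = [0, 1, 3, 0]

ReLU applied element-wise: max(0,-1)=0, max(0,1)=1, max(0,3)=3, max(0,0)=0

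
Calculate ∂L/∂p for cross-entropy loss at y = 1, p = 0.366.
∂L/∂p = -2.732

∂L/∂p = -y/p + (1-y)/(1-p) = -1/0.366 + 0 = -2.732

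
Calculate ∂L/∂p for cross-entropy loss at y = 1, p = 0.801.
∂L/∂p = -1.248

∂L/∂p = -y/p + (1-y)/(1-p) = -1/0.801 + 0 = -1.248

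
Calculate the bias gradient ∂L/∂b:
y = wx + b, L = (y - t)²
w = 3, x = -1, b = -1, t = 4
∂L/∂b = -16

y = wx + b = (3)(-1) + -1 = -4
∂L/∂y = 2(y - t) = 2(-4 - 4) = -16
∂y/∂b = 1
∂L/∂b = ∂L/∂y · ∂y/∂b = -16 × 1 = -16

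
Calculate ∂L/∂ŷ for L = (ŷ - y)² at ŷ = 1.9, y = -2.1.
∂L/∂ŷ = 8.0

∂L/∂ŷ = 2(ŷ - y) = 2(1.9 - -2.1) = 2(4.0) = 8.0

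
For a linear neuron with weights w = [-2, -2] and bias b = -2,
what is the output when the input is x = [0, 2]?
y = -6

y = (-2)(0) + (-2)(2) + -2 = -6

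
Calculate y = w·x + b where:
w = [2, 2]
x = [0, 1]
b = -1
y = 1

y = (2)(0) + (2)(1) + -1 = 1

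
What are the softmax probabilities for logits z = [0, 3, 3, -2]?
p = [0.0242, 0.4863, 0.4863, 0.0033]

exp(z) = [1, 20.09, 20.09, 0.1353]
Sum = 41.31
p = [0.0242, 0.4863, 0.4863, 0.0033]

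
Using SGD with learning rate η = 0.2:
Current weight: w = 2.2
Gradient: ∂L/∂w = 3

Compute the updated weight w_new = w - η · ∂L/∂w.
w_new = 1.6

w_new = w - η·∂L/∂w = 2.2 - 0.2×(3) = 2.2 - (0.6) = 1.6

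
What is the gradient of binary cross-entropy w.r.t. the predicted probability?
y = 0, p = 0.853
∂L/∂p = 6.803

∂L/∂p = -y/p + (1-y)/(1-p) = 0 + 1/0.147 = 6.803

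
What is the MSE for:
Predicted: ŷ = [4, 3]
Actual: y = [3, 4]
MSE = 1

MSE = (1/2)((4-3)² + (3-4)²) = (1/2)(1 + 1) = 1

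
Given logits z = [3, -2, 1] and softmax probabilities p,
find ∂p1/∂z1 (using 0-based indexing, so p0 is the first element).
∂p1/∂z1 = 0.005865

p = softmax(z) = [0.8756, 0.0059, 0.1185]
p1 = 0.0059

∂p1/∂z1 = p1(1 - p1) = 0.0059 × (1 - 0.0059) = 0.005865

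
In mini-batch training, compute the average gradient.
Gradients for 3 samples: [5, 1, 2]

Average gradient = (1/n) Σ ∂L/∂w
Average gradient = 2.667

Average = (1/3)(5 + 1 + 2) = 8/3 = 2.667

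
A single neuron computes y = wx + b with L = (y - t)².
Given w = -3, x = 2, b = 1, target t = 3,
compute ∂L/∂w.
∂L/∂w = -32

y = wx + b = (-3)(2) + 1 = -5
∂L/∂y = 2(y - t) = 2(-5 - 3) = -16
∂y/∂w = x = 2
∂L/∂w = ∂L/∂y · ∂y/∂w = -16 × 2 = -32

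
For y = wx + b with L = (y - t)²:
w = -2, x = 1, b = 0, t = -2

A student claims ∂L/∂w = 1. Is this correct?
Incorrect

y = (-2)(1) + 0 = -2
∂L/∂y = 2(y - t) = 2(-2 - -2) = 0
∂y/∂w = x = 1
∂L/∂w = 0 × 1 = 0

Claimed value: 1
Incorrect: The correct gradient is 0.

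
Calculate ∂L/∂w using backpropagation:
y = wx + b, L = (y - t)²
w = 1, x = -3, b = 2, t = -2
∂L/∂w = -6

y = wx + b = (1)(-3) + 2 = -1
∂L/∂y = 2(y - t) = 2(-1 - -2) = 2
∂y/∂w = x = -3
∂L/∂w = ∂L/∂y · ∂y/∂w = 2 × -3 = -6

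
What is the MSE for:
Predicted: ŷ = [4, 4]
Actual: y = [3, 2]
MSE = 2.5

MSE = (1/2)((4-3)² + (4-2)²) = (1/2)(1 + 4) = 2.5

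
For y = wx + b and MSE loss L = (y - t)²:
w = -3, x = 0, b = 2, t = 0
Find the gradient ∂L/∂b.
∂L/∂b = 4

y = wx + b = (-3)(0) + 2 = 2
∂L/∂y = 2(y - t) = 2(2 - 0) = 4
∂y/∂b = 1
∂L/∂b = ∂L/∂y · ∂y/∂b = 4 × 1 = 4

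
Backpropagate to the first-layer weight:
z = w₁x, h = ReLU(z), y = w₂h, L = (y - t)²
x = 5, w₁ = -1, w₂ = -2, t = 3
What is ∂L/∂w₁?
∂L/∂w₁ = 0

Forward pass:
z = w₁x = -1×5 = -5
h = ReLU(-5) = 0
y = w₂h = -2×0 = 0

Backward pass:
∂L/∂y = 2(y - t) = 2(0 - 3) = -6
∂y/∂h = w₂ = -2
∂h/∂z = 0 (ReLU derivative)
∂z/∂w₁ = x = 5

∂L/∂w₁ = -6 × -2 × 0 × 5 = 0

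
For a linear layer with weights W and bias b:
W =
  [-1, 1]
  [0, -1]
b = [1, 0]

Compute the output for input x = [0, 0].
y = [1, 0]

Wx = [-1×0 + 1×0, 0×0 + -1×0]
   = [0, 0]
y = Wx + b = [0 + 1, 0 + 0] = [1, 0]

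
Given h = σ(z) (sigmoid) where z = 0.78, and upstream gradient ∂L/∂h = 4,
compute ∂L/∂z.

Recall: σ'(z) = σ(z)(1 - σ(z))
∂L/∂z = 0.8621

σ(0.78) = 0.6857
σ'(0.78) = σ(0.78)(1 - σ(0.78)) = 0.6857 × 0.3143 = 0.2155
∂L/∂z = ∂L/∂h · σ'(z) = 4 × 0.2155 = 0.8621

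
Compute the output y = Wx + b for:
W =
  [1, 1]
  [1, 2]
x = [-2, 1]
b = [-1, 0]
y = [-2, 0]

Wx = [1×-2 + 1×1, 1×-2 + 2×1]
   = [-1, 0]
y = Wx + b = [-1 + -1, 0 + 0] = [-2, 0]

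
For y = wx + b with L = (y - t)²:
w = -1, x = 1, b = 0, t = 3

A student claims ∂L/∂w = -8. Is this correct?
Correct

y = (-1)(1) + 0 = -1
∂L/∂y = 2(y - t) = 2(-1 - 3) = -8
∂y/∂w = x = 1
∂L/∂w = -8 × 1 = -8

Claimed value: -8
Correct: The correct gradient is -8.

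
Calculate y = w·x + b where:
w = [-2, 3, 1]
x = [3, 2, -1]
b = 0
y = -1

y = (-2)(3) + (3)(2) + (1)(-1) + 0 = -1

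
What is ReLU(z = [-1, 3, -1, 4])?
h = [0, 3, 0, 4]

ReLU applied element-wise: max(0,-1)=0, max(0,3)=3, max(0,-1)=0, max(0,4)=4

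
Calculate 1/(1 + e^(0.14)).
0.4651

sigmoid(-0.14) = 1/(1 + e^(0.14)) = 1/(1 + 1.15) = 0.4651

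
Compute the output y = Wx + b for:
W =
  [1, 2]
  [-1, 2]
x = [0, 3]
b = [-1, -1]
y = [5, 5]

Wx = [1×0 + 2×3, -1×0 + 2×3]
   = [6, 6]
y = Wx + b = [6 + -1, 6 + -1] = [5, 5]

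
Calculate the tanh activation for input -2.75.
-0.9919

tanh(-2.75) = (e^(-2.75) - e^(2.75))/(e^(-2.75) + e^(2.75)) = -0.9919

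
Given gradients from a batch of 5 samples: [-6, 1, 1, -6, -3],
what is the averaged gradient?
Average gradient = -2.6

Average = (1/5)(-6 + 1 + 1 + -6 + -3) = -13/5 = -2.6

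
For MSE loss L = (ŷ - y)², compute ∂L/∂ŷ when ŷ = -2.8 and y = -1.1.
∂L/∂ŷ = -3.4

∂L/∂ŷ = 2(ŷ - y) = 2(-2.8 - -1.1) = 2(-1.7) = -3.4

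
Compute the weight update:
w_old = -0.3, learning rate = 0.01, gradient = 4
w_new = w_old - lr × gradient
w_new = -0.34

w_new = w - η·∂L/∂w = -0.3 - 0.01×(4) = -0.3 - (0.04) = -0.34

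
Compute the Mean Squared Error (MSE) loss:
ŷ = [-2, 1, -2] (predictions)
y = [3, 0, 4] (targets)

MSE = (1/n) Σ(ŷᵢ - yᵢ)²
MSE = 20.67

MSE = (1/3)((-2-3)² + (1-0)² + (-2-4)²) = (1/3)(25 + 1 + 36) = 20.67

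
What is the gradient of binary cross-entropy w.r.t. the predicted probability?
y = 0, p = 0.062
∂L/∂p = 1.066

∂L/∂p = -y/p + (1-y)/(1-p) = 0 + 1/0.938 = 1.066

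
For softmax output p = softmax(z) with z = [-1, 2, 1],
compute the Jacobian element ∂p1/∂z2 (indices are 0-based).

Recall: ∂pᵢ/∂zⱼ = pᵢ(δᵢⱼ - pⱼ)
∂p1/∂z2 = -0.183

p = softmax(z) = [0.03512, 0.7054, 0.2595]
p1 = 0.7054, p2 = 0.2595

∂p1/∂z2 = -p1 × p2 = -0.7054 × 0.2595 = -0.183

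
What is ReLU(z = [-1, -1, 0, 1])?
h = [0, 0, 0, 1]

ReLU applied element-wise: max(0,-1)=0, max(0,-1)=0, max(0,0)=0, max(0,1)=1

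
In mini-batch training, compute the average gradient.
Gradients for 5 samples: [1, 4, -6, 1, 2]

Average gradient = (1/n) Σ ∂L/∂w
Average gradient = 0.4

Average = (1/5)(1 + 4 + -6 + 1 + 2) = 2/5 = 0.4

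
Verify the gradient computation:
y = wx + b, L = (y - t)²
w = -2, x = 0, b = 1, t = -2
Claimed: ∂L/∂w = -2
Incorrect

y = (-2)(0) + 1 = 1
∂L/∂y = 2(y - t) = 2(1 - -2) = 6
∂y/∂w = x = 0
∂L/∂w = 6 × 0 = 0

Claimed value: -2
Incorrect: The correct gradient is 0.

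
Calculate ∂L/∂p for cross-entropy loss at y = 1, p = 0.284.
∂L/∂p = -3.521

∂L/∂p = -y/p + (1-y)/(1-p) = -1/0.284 + 0 = -3.521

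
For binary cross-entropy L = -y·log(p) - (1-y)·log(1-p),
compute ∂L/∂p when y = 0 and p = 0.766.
∂L/∂p = 4.274

∂L/∂p = -y/p + (1-y)/(1-p) = 0 + 1/0.234 = 4.274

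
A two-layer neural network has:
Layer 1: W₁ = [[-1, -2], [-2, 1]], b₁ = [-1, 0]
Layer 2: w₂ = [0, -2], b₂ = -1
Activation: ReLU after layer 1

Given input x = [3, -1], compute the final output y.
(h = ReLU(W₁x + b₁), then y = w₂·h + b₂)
y = -1

Layer 1 pre-activation: z₁ = [-2, -7]
After ReLU: h = [0, 0]
Layer 2 output: y = 0×0 + -2×0 + -1 = -1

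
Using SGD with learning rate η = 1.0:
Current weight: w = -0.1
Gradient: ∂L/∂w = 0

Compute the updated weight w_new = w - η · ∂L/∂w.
w_new = -0.1

w_new = w - η·∂L/∂w = -0.1 - 1.0×(0) = -0.1 - (0) = -0.1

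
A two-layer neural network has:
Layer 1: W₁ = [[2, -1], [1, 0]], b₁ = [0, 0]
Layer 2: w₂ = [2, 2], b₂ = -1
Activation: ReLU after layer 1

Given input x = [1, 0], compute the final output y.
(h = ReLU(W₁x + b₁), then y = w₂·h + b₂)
y = 5

Layer 1 pre-activation: z₁ = [2, 1]
After ReLU: h = [2, 1]
Layer 2 output: y = 2×2 + 2×1 + -1 = 5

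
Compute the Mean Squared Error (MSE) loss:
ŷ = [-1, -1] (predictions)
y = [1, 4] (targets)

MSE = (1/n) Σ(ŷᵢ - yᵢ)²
MSE = 14.5

MSE = (1/2)((-1-1)² + (-1-4)²) = (1/2)(4 + 25) = 14.5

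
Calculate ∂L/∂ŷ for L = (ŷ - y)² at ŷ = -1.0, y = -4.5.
∂L/∂ŷ = 7.0

∂L/∂ŷ = 2(ŷ - y) = 2(-1.0 - -4.5) = 2(3.5) = 7.0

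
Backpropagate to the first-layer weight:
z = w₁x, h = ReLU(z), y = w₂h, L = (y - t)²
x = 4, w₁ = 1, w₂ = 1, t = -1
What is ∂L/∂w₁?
∂L/∂w₁ = 40

Forward pass:
z = w₁x = 1×4 = 4
h = ReLU(4) = 4
y = w₂h = 1×4 = 4

Backward pass:
∂L/∂y = 2(y - t) = 2(4 - -1) = 10
∂y/∂h = w₂ = 1
∂h/∂z = 1 (ReLU derivative)
∂z/∂w₁ = x = 4

∂L/∂w₁ = 10 × 1 × 1 × 4 = 40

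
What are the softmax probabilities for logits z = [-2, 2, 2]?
p = [0.0091, 0.4955, 0.4955]

exp(z) = [0.1353, 7.389, 7.389]
Sum = 14.91
p = [0.0091, 0.4955, 0.4955]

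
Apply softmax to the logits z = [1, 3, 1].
p = [0.1065, 0.787, 0.1065]

exp(z) = [2.718, 20.09, 2.718]
Sum = 25.52
p = [0.1065, 0.787, 0.1065]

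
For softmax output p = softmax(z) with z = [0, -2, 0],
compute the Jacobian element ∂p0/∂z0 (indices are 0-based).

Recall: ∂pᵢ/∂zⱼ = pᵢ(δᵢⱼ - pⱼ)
∂p0/∂z0 = 0.249

p = softmax(z) = [0.4683, 0.06338, 0.4683]
p0 = 0.4683

∂p0/∂z0 = p0(1 - p0) = 0.4683 × (1 - 0.4683) = 0.249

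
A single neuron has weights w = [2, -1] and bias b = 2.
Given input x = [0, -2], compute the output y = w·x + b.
y = 4

y = (2)(0) + (-1)(-2) + 2 = 4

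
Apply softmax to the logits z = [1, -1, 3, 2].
p = [0.0889, 0.012, 0.6572, 0.2418]

exp(z) = [2.718, 0.3679, 20.09, 7.389]
Sum = 30.56
p = [0.0889, 0.012, 0.6572, 0.2418]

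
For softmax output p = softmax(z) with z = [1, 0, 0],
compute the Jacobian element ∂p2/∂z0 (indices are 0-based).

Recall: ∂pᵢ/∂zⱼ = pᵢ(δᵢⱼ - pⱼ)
∂p2/∂z0 = -0.1221

p = softmax(z) = [0.5761, 0.2119, 0.2119]
p2 = 0.2119, p0 = 0.5761

∂p2/∂z0 = -p2 × p0 = -0.2119 × 0.5761 = -0.1221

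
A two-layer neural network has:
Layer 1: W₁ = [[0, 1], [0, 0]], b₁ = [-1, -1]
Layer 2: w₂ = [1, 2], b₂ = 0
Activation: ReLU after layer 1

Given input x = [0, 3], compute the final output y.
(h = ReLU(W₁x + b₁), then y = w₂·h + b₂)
y = 2

Layer 1 pre-activation: z₁ = [2, -1]
After ReLU: h = [2, 0]
Layer 2 output: y = 1×2 + 2×0 + 0 = 2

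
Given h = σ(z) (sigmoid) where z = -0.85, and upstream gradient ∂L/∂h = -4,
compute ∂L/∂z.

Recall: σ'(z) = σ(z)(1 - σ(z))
∂L/∂z = -0.8391

σ(-0.85) = 0.2994
σ'(-0.85) = σ(-0.85)(1 - σ(-0.85)) = 0.2994 × 0.7006 = 0.2098
∂L/∂z = ∂L/∂h · σ'(z) = -4 × 0.2098 = -0.8391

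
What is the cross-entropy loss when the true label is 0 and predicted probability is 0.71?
L = 1.238

L = -0·log(0.71) - 1·log(0.29) = -log(0.29) = 1.238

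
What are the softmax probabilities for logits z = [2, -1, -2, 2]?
p = [0.4835, 0.0241, 0.0089, 0.4835]

exp(z) = [7.389, 0.3679, 0.1353, 7.389]
Sum = 15.28
p = [0.4835, 0.0241, 0.0089, 0.4835]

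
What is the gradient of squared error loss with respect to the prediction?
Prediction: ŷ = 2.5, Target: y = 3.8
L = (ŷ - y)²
∂L/∂ŷ = -2.6

∂L/∂ŷ = 2(ŷ - y) = 2(2.5 - 3.8) = 2(-1.3) = -2.6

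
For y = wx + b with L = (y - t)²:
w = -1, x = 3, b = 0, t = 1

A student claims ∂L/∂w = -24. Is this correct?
Correct

y = (-1)(3) + 0 = -3
∂L/∂y = 2(y - t) = 2(-3 - 1) = -8
∂y/∂w = x = 3
∂L/∂w = -8 × 3 = -24

Claimed value: -24
Correct: The correct gradient is -24.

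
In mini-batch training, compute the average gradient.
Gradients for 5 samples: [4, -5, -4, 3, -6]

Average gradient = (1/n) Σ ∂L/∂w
Average gradient = -1.6

Average = (1/5)(4 + -5 + -4 + 3 + -6) = -8/5 = -1.6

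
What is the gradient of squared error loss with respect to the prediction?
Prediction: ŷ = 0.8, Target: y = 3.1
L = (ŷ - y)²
∂L/∂ŷ = -4.6

∂L/∂ŷ = 2(ŷ - y) = 2(0.8 - 3.1) = 2(-2.3) = -4.6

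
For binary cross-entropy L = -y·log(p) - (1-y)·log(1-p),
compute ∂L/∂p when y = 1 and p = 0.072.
∂L/∂p = -13.89

∂L/∂p = -y/p + (1-y)/(1-p) = -1/0.072 + 0 = -13.89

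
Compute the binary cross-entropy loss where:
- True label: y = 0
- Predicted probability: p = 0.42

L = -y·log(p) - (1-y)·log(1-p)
L = 0.5447

L = -0·log(0.42) - 1·log(0.58) = -log(0.58) = 0.5447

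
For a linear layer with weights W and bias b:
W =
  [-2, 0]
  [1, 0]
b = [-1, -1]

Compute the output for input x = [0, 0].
y = [-1, -1]

Wx = [-2×0 + 0×0, 1×0 + 0×0]
   = [0, 0]
y = Wx + b = [0 + -1, 0 + -1] = [-1, -1]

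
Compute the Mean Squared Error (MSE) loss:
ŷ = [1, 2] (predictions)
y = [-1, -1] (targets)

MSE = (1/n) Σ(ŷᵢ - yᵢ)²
MSE = 6.5

MSE = (1/2)((1--1)² + (2--1)²) = (1/2)(4 + 9) = 6.5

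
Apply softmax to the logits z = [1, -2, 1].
p = [0.4879, 0.0243, 0.4879]

exp(z) = [2.718, 0.1353, 2.718]
Sum = 5.572
p = [0.4879, 0.0243, 0.4879]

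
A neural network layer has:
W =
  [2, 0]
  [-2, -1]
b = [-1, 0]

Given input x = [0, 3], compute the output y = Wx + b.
y = [-1, -3]

Wx = [2×0 + 0×3, -2×0 + -1×3]
   = [0, -3]
y = Wx + b = [0 + -1, -3 + 0] = [-1, -3]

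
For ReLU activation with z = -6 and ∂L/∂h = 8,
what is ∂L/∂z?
∂L/∂z = 0

h = ReLU(-6) = 0
Since z < 0: ∂h/∂z = 0
∂L/∂z = ∂L/∂h · ∂h/∂z = 8 × 0 = 0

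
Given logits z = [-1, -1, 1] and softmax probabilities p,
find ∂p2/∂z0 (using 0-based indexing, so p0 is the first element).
∂p2/∂z0 = -0.08382

p = softmax(z) = [0.1065, 0.1065, 0.787]
p2 = 0.787, p0 = 0.1065

∂p2/∂z0 = -p2 × p0 = -0.787 × 0.1065 = -0.08382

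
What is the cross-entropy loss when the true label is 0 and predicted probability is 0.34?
L = 0.4155

L = -0·log(0.34) - 1·log(0.66) = -log(0.66) = 0.4155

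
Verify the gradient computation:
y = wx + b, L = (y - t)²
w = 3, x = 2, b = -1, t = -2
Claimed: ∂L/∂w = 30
Incorrect

y = (3)(2) + -1 = 5
∂L/∂y = 2(y - t) = 2(5 - -2) = 14
∂y/∂w = x = 2
∂L/∂w = 14 × 2 = 28

Claimed value: 30
Incorrect: The correct gradient is 28.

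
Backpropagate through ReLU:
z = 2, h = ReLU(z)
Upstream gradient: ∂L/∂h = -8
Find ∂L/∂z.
∂L/∂z = -8

h = ReLU(2) = 2
Since z > 0: ∂h/∂z = 1
∂L/∂z = ∂L/∂h · ∂h/∂z = -8 × 1 = -8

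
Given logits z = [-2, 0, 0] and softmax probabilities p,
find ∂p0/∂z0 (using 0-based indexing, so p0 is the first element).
∂p0/∂z0 = 0.05936

p = softmax(z) = [0.06338, 0.4683, 0.4683]
p0 = 0.06338

∂p0/∂z0 = p0(1 - p0) = 0.06338 × (1 - 0.06338) = 0.05936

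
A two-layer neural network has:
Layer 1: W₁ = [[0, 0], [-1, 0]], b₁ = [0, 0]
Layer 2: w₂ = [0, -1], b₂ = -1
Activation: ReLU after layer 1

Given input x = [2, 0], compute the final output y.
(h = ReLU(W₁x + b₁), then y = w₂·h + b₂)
y = -1

Layer 1 pre-activation: z₁ = [0, -2]
After ReLU: h = [0, 0]
Layer 2 output: y = 0×0 + -1×0 + -1 = -1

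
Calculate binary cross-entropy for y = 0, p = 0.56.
L = 0.821

L = -0·log(0.56) - 1·log(0.44) = -log(0.44) = 0.821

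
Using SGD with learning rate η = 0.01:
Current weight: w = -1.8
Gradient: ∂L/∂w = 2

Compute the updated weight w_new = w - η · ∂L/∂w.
w_new = -1.82

w_new = w - η·∂L/∂w = -1.8 - 0.01×(2) = -1.8 - (0.02) = -1.82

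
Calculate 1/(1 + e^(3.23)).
0.03805

sigmoid(-3.23) = 1/(1 + e^(3.23)) = 1/(1 + 25.28) = 0.03805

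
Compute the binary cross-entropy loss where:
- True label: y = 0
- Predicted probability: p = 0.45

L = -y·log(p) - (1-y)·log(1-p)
L = 0.5978

L = -0·log(0.45) - 1·log(0.55) = -log(0.55) = 0.5978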